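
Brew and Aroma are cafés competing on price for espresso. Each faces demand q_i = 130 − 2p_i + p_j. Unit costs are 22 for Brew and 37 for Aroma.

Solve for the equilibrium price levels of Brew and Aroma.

60, 66

Brew's profit: π = (p_{Brew} − 22)(130 − 2p_{Brew} + p_{Aroma}).
∂π/∂p_{Brew} = 174 − 4p_{Brew} + p_{Aroma} = 0 ⇒ p_{Brew} = 43.5 + 0.25p_{Aroma}.
Similarly p_{Aroma} = 51 + 0.25p_{Brew}.
Substituting the second reaction function into the first: p_{Brew} = 43.5 + 0.25(51 + 0.25p_{Brew}), which gives 0.9375p_{Brew} = 56.25 ⇒ p_{Brew} = 60.
Then p_{Aroma} = 51 + 0.25·60 = 66.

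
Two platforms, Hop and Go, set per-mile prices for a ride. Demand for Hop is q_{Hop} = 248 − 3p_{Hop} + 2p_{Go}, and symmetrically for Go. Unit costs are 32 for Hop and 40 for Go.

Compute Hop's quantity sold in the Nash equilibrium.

166.5

Hop's profit: π = (p_{Hop} − 32)(248 − 3p_{Hop} + 2p_{Go}).
∂π/∂p_{Hop} = 344 − 6p_{Hop} + 2p_{Go} = 0 ⇒ p_{Hop} = 172/3 + (1/3)p_{Go}.
Similarly p_{Go} = 184/3 + (1/3)p_{Hop}.
Substituting the second reaction function into the first: p_{Hop} = 172/3 + (1/3)(184/3 + (1/3)p_{Hop}), which gives (8/9)p_{Hop} = 700/9 ⇒ p_{Hop} = 87.5.
Then p_{Go} = 184/3 + (1/3)·87.5 = 90.5.
q_{Hop} = 248 − 3·87.5 + 2·90.5 = 166.5.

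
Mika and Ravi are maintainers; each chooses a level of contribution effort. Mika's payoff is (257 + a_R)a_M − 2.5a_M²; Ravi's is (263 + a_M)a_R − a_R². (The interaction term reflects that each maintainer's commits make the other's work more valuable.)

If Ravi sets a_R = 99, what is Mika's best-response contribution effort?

Expanding Mika's payoff: 257a_M + a_Ra_M − 2.5a_M².
∂π/∂a_M = 257 + a_R − 5a_M = 0, so a_M = 51.4 + 0.2a_R.
At a_R = 99: a_M = 51.4 + 0.2·99 = 71.2.

71.2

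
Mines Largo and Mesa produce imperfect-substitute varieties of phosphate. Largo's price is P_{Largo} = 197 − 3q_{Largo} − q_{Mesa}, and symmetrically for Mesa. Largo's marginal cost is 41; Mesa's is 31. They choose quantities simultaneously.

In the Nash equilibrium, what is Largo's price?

Mine Largo's profit: π = q_{Largo}(197 − 3q_{Largo} − q_{Mesa}) − 41q_{Largo}.
∂π/∂q_{Largo} = 156 − 6q_{Largo} − q_{Mesa} = 0 ⇒ q_{Largo} = 26 − (1/6)q_{Mesa}.
Similarly q_{Mesa} = 83/3 − (1/6)q_{Largo}.
Solving the two reaction functions simultaneously: (1 − (−1/6)(−1/6))q_{Largo} = 26 − (1/6)·(83/3), so (35/36)q_{Largo} = 385/18 and q_{Largo} = 22.
Then q_{Mesa} = 83/3 − (1/6)·22 = 24.
P_{Largo} = 197 − 3·22 − 24 = 107.

107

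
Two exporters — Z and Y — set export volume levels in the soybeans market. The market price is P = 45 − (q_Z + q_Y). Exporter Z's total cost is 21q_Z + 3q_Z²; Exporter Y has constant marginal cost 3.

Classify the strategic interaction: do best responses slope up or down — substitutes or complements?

strategic substitutes

Exporter Z's profit: π = q_Z(45 − (q_Z + q_Y)) − 21q_Z − 3q_Z².
∂π/∂q_Z = 24 − 8q_Z − q_Y = 0, so q_Z = 3 − 0.125q_Y.
The best-response slope dq_Z/dq_Y = −0.125 < 0: the reaction function is downward-sloping, so the choices are strategic substitutes.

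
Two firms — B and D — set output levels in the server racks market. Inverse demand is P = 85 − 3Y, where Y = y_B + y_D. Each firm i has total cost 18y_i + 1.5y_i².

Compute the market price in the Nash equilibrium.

51.5

Firm B's profit: π = y_B(85 − 3(y_B + y_D)) − 18y_B − 1.5y_B².
∂π/∂y_B = 67 − 9y_B − 3y_D = 0, so y_B = 67/9 − (1/3)y_D.
Setting y_B = y_D in the reaction function: y_B = 67/9 − (1/3)y_B, so y_B = (67/9) / (4/3) = 67/12.
Equilibrium price: P = 85 − 3·(67/6) = 51.5.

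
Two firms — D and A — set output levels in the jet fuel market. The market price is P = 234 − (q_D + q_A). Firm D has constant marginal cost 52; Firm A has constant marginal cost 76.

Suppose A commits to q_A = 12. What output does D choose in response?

85

Firm D's profit: π = q_D(234 − (q_D + q_A)) − 52q_D.
∂π/∂q_D = 182 − 2q_D − q_A = 0, so q_D = 91 − 0.5q_A.
At q_A = 12: q_D = 91 − 0.5·12 = 85.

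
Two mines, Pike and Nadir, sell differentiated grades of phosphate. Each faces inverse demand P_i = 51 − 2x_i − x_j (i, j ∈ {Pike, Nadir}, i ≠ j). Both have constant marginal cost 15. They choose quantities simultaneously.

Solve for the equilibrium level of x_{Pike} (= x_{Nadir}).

7.2

Mine Pike's profit: π = x_{Pike}(51 − 2x_{Pike} − x_{Nadir}) − 15x_{Pike}.
∂π/∂x_{Pike} = 36 − 4x_{Pike} − x_{Nadir} = 0 ⇒ x_{Pike} = 9 − 0.25x_{Nadir}.
The game is symmetric, so in equilibrium x_{Nadir} = x_{Pike}: the reaction function gives 1.25x_{Pike} = 9, hence x_{Pike} = 7.2.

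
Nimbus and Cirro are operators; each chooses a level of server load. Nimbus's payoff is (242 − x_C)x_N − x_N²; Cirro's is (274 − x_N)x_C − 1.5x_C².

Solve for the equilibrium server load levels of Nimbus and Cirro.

90.4, 61.2

Expanding Nimbus's payoff: 242x_N − x_Cx_N − x_N².
∂π/∂x_N = 242 − x_C − 2x_N = 0, so x_N = 121 − 0.5x_C.
Likewise for Cirro: x_C = 274/3 − (1/3)x_N.
Solving the two reaction functions simultaneously: (1 − (−0.5)(−1/3))x_N = 121 − 0.5·(274/3), so (5/6)x_N = 226/3 and x_N = 90.4.
Then x_C = 274/3 − (1/3)·90.4 = 61.2.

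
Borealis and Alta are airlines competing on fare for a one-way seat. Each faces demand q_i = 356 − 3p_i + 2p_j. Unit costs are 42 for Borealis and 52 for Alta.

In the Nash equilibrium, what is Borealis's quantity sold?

241.125

Borealis's profit: π = (p_{Borealis} − 42)(356 − 3p_{Borealis} + 2p_{Alta}).
∂π/∂p_{Borealis} = 482 − 6p_{Borealis} + 2p_{Alta} = 0 ⇒ p_{Borealis} = 241/3 + (1/3)p_{Alta}.
Similarly p_{Alta} = 256/3 + (1/3)p_{Borealis}.
Plugging p_{Alta} into Borealis's best response: p_{Borealis} = 241/3 + (1/3)(256/3 + (1/3)p_{Borealis}) ⇒ (8/9)p_{Borealis} = 979/9, so p_{Borealis} = 122.375.
Then p_{Alta} = 256/3 + (1/3)·122.375 = 126.125.
q_{Borealis} = 356 − 3·122.375 + 2·126.125 = 241.125.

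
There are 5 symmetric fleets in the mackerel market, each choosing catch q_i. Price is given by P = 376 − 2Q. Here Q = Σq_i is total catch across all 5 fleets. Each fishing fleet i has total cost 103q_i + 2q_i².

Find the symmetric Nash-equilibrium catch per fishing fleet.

17.0625

A representative fishing fleet's profit is π_i = q_i(376 − 2Q) − 103q_i − 2q_i², with Q = q_i + Σ_{j≠i} q_j.
First-order condition: 273 − 8q_i − 2Σ_{j≠i} q_j = 0.
With identical fishing fleets, set every q_j = q: then 273 − 8q − 8q = 0, i.e. q = 273/16 = 17.0625.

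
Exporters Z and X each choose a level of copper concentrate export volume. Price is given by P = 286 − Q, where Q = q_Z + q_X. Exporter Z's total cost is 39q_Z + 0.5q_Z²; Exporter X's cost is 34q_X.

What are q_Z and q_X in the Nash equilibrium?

48.4, 101.8

Exporter Z's profit: π = q_Z(286 − (q_Z + q_X)) − 39q_Z − 0.5q_Z².
∂π/∂q_Z = 247 − 3q_Z − q_X = 0, so q_Z = 247/3 − (1/3)q_X.
For X: ∂π/∂q_X = 252 − 2q_X − q_Z = 0 ⇒ q_X = 126 − 0.5q_Z.
Solving the two reaction functions simultaneously: (1 − (−1/3)(−0.5))q_Z = 247/3 − (1/3)·126, so (5/6)q_Z = 121/3 and q_Z = 48.4.
Then q_X = 126 − 0.5·48.4 = 101.8.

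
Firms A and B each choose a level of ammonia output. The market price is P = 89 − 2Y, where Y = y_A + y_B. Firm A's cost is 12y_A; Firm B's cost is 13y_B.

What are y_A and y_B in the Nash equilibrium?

Firm A's profit: π = y_A(89 − 2(y_A + y_B)) − 12y_A.
∂π/∂y_A = 77 − 4y_A − 2y_B = 0, so y_A = 19.25 − 0.5y_B.
By the same steps for B: y_B = 19 − 0.5y_A.
Plugging y_B into A's best response: y_A = 19.25 − 0.5(19 − 0.5y_A) ⇒ 0.75y_A = 9.75, so y_A = 13.
Then y_B = 19 − 0.5·13 = 12.5.

13, 12.5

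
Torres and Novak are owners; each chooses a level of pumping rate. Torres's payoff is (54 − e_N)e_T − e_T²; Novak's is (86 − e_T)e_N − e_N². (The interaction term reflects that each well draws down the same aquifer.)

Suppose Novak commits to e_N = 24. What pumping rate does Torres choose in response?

Expanding Torres's payoff: 54e_T − e_Ne_T − e_T².
∂π/∂e_T = 54 − e_N − 2e_T = 0, so e_T = 27 − 0.5e_N.
At e_N = 24: e_T = 27 − 0.5·24 = 15.

15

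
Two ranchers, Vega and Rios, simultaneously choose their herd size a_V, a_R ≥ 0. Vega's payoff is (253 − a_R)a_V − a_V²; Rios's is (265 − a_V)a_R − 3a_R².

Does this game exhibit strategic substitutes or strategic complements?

Expanding Vega's payoff: 253a_V − a_Ra_V − a_V².
∂π/∂a_V = 253 − a_R − 2a_V = 0, so a_V = 126.5 − 0.5a_R.
The best-response slope da_V/da_R = −0.5 < 0: the reaction function is downward-sloping, so the choices are strategic substitutes.

strategic substitutes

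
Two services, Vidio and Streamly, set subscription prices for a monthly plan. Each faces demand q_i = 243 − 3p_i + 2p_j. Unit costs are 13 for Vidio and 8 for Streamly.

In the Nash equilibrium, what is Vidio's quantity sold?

169.6875

Vidio's profit: π = (p_{Vidio} − 13)(243 − 3p_{Vidio} + 2p_{Streamly}).
∂π/∂p_{Vidio} = 282 − 6p_{Vidio} + 2p_{Streamly} = 0 ⇒ p_{Vidio} = 47 + (1/3)p_{Streamly}.
Similarly p_{Streamly} = 44.5 + (1/3)p_{Vidio}.
Solving the two reaction functions simultaneously: (1 − (1/3)(1/3))p_{Vidio} = 47 + (1/3)·44.5, so (8/9)p_{Vidio} = 371/6 and p_{Vidio} = 69.5625.
Then p_{Streamly} = 44.5 + (1/3)·69.5625 = 67.6875.
q_{Vidio} = 243 − 3·69.5625 + 2·67.6875 = 169.6875.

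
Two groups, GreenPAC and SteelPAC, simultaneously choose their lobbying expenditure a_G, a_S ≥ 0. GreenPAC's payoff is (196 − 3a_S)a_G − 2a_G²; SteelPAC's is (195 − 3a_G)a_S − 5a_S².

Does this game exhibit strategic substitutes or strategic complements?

strategic substitutes

Expanding GreenPAC's payoff: 196a_G − 3a_Sa_G − 2a_G².
∂π/∂a_G = 196 − 3a_S − 4a_G = 0, so a_G = 49 − 0.75a_S.
The best-response slope da_G/da_S = −0.75 < 0: the reaction function is downward-sloping, so the choices are strategic substitutes.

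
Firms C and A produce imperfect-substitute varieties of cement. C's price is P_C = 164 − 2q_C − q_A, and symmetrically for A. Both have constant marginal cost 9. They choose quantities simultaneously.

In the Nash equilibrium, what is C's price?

71

Firm C's profit: π = q_C(164 − 2q_C − q_A) − 9q_C.
∂π/∂q_C = 155 − 4q_C − q_A = 0 ⇒ q_C = 38.75 − 0.25q_A.
The game is symmetric, so in equilibrium q_A = q_C: the reaction function gives 1.25q_C = 38.75, hence q_C = 31.
P_C = 164 − 2·31 − 31 = 71.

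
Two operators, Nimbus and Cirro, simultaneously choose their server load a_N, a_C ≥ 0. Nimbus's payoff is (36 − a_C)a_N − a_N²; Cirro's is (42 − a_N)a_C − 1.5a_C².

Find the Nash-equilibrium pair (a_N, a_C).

13.2, 9.6

Expanding Nimbus's payoff: 36a_N − a_Ca_N − a_N².
∂π/∂a_N = 36 − a_C − 2a_N = 0, so a_N = 18 − 0.5a_C.
Likewise for Cirro: a_C = 14 − (1/3)a_N.
Substituting the second reaction function into the first: a_N = 18 − 0.5(14 − (1/3)a_N), which gives (5/6)a_N = 11 ⇒ a_N = 13.2.
Then a_C = 14 − (1/3)·13.2 = 9.6.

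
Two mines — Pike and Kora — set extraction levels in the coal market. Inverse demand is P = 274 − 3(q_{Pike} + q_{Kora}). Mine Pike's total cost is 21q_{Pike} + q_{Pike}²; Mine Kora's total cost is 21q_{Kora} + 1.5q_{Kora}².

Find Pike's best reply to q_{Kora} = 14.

Mine Pike's profit: π = q_{Pike}(274 − 3(q_{Pike} + q_{Kora})) − 21q_{Pike} − q_{Pike}².
∂π/∂q_{Pike} = 253 − 8q_{Pike} − 3q_{Kora} = 0, so q_{Pike} = 31.625 − 0.375q_{Kora}.
At q_{Kora} = 14: q_{Pike} = 31.625 − 0.375·14 = 26.375.

26.375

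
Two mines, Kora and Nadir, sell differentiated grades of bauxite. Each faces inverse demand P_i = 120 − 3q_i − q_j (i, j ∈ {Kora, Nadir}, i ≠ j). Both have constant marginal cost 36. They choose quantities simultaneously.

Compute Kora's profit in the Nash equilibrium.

Mine Kora's profit: π = q_{Kora}(120 − 3q_{Kora} − q_{Nadir}) − 36q_{Kora}.
∂π/∂q_{Kora} = 84 − 6q_{Kora} − q_{Nadir} = 0 ⇒ q_{Kora} = 14 − (1/6)q_{Nadir}.
Setting q_{Kora} = q_{Nadir} in the reaction function: q_{Kora} = 14 − (1/6)q_{Kora}, so q_{Kora} = 14 / (7/6) = 12.
P_{Kora} = 120 − 3·12 − 12 = 72.
Profit = (72 − 36)·12 = 432.

432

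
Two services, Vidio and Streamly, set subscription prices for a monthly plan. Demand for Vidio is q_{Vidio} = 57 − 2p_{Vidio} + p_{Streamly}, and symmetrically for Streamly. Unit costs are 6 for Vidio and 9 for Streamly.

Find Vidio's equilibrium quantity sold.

Vidio's profit: π = (p_{Vidio} − 6)(57 − 2p_{Vidio} + p_{Streamly}).
∂π/∂p_{Vidio} = 69 − 4p_{Vidio} + p_{Streamly} = 0 ⇒ p_{Vidio} = 17.25 + 0.25p_{Streamly}.
Similarly p_{Streamly} = 18.75 + 0.25p_{Vidio}.
Solving the two reaction functions simultaneously: (1 − (0.25)(0.25))p_{Vidio} = 17.25 + 0.25·18.75, so 0.9375p_{Vidio} = 21.9375 and p_{Vidio} = 23.4.
Then p_{Streamly} = 18.75 + 0.25·23.4 = 24.6.
q_{Vidio} = 57 − 2·23.4 + 24.6 = 34.8.

34.8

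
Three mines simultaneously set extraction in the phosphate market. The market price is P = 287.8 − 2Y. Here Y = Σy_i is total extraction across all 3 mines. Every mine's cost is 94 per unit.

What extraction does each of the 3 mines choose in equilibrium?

24.225

A representative mine's profit is π_i = y_i(287.8 − 2Y) − 94y_i, with Y = y_i + Σ_{j≠i} y_j.
First-order condition: 193.8 − 4y_i − 2Σ_{j≠i} y_j = 0.
In a symmetric equilibrium every mine chooses the same y, so Σ_{j≠i} y_j = 2y. The condition becomes 193.8 − 8y = 0, giving y = 193.8/8 = 24.225.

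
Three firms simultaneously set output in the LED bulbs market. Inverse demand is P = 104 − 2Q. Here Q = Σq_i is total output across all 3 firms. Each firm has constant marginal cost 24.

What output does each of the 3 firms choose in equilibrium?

A representative firm's profit is π_i = q_i(104 − 2Q) − 24q_i, with Q = q_i + Σ_{j≠i} q_j.
First-order condition: 80 − 4q_i − 2Σ_{j≠i} q_j = 0.
Imposing symmetry (q_j = q for all j) turns Σ_{j≠i} q_j into 2q, so 80 = 8q and q = 10.

10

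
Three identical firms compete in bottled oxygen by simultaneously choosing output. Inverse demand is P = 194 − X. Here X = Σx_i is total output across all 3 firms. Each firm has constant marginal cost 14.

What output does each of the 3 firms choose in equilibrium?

45

A representative firm's profit is π_i = x_i(194 − X) − 14x_i, with X = x_i + Σ_{j≠i} x_j.
First-order condition: 180 − 2x_i − Σ_{j≠i} x_j = 0.
Imposing symmetry (x_j = x for all j) turns Σ_{j≠i} x_j into 2x, so 180 = 4x and x = 45.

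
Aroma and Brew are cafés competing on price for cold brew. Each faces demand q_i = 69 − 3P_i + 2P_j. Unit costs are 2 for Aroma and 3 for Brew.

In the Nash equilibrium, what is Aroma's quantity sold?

Aroma's profit: π = (P_{Aroma} − 2)(69 − 3P_{Aroma} + 2P_{Brew}).
∂π/∂P_{Aroma} = 75 − 6P_{Aroma} + 2P_{Brew} = 0 ⇒ P_{Aroma} = 12.5 + (1/3)P_{Brew}.
Similarly P_{Brew} = 13 + (1/3)P_{Aroma}.
Solving the two reaction functions simultaneously: (1 − (1/3)(1/3))P_{Aroma} = 12.5 + (1/3)·13, so (8/9)P_{Aroma} = 101/6 and P_{Aroma} = 18.9375.
Then P_{Brew} = 13 + (1/3)·18.9375 = 19.3125.
q_{Aroma} = 69 − 3·18.9375 + 2·19.3125 = 50.8125.

50.8125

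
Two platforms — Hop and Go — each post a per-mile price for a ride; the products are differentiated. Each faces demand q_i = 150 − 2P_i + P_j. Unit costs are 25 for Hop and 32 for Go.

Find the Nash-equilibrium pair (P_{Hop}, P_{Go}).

67.6, 70.4

Hop's profit: π = (P_{Hop} − 25)(150 − 2P_{Hop} + P_{Go}).
∂π/∂P_{Hop} = 200 − 4P_{Hop} + P_{Go} = 0 ⇒ P_{Hop} = 50 + 0.25P_{Go}.
Similarly P_{Go} = 53.5 + 0.25P_{Hop}.
Substituting the second reaction function into the first: P_{Hop} = 50 + 0.25(53.5 + 0.25P_{Hop}), which gives 0.9375P_{Hop} = 63.375 ⇒ P_{Hop} = 67.6.
Then P_{Go} = 53.5 + 0.25·67.6 = 70.4.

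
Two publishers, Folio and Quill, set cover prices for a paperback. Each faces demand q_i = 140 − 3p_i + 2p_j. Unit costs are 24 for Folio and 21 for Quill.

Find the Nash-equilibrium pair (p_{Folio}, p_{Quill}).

52.4375, 51.3125

Folio's profit: π = (p_{Folio} − 24)(140 − 3p_{Folio} + 2p_{Quill}).
∂π/∂p_{Folio} = 212 − 6p_{Folio} + 2p_{Quill} = 0 ⇒ p_{Folio} = 106/3 + (1/3)p_{Quill}.
Similarly p_{Quill} = 203/6 + (1/3)p_{Folio}.
Plugging p_{Quill} into Folio's best response: p_{Folio} = 106/3 + (1/3)(203/6 + (1/3)p_{Folio}) ⇒ (8/9)p_{Folio} = 839/18, so p_{Folio} = 52.4375.
Then p_{Quill} = 203/6 + (1/3)·52.4375 = 51.3125.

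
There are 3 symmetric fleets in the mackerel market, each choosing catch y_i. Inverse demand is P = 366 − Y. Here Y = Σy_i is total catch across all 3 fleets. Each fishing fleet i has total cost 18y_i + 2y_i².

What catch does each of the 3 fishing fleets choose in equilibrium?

A representative fishing fleet's profit is π_i = y_i(366 − Y) − 18y_i − 2y_i², with Y = y_i + Σ_{j≠i} y_j.
First-order condition: 348 − 6y_i − Σ_{j≠i} y_j = 0.
With identical fishing fleets, set every y_j = y: then 348 − 6y − 2y = 0, i.e. y = 348/8 = 43.5.

43.5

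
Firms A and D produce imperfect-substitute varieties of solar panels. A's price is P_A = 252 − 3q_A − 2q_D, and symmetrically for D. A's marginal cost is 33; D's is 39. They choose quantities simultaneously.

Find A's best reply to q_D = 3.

Firm A's profit: π = q_A(252 − 3q_A − 2q_D) − 33q_A.
∂π/∂q_A = 219 − 6q_A − 2q_D = 0 ⇒ q_A = 36.5 − (1/3)q_D.
At q_D = 3: q_A = 36.5 − (1/3)·3 = 35.5.

35.5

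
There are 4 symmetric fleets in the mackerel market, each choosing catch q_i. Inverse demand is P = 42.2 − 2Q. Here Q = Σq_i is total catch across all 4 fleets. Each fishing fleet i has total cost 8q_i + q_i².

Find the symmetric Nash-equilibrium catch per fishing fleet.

2.85

A representative fishing fleet's profit is π_i = q_i(42.2 − 2Q) − 8q_i − q_i², with Q = q_i + Σ_{j≠i} q_j.
First-order condition: 34.2 − 6q_i − 2Σ_{j≠i} q_j = 0.
In a symmetric equilibrium every fishing fleet chooses the same q, so Σ_{j≠i} q_j = 3q. The condition becomes 34.2 − 12q = 0, giving q = 34.2/12 = 2.85.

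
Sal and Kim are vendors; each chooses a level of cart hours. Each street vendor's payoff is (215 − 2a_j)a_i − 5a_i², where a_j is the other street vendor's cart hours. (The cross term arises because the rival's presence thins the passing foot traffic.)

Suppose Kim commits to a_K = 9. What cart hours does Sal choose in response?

19.7

Sal's payoff is (215 − 2a_K)a_S − 5a_S².
∂π/∂a_S = 215 − 2a_K − 10a_S = 0, so a_S = 21.5 − 0.2a_K.
At a_K = 9: a_S = 21.5 − 0.2·9 = 19.7.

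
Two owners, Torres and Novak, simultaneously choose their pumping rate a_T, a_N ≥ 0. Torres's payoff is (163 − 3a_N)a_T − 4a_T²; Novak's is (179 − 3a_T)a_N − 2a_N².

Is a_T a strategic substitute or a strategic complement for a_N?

strategic substitutes

Expanding Torres's payoff: 163a_T − 3a_Na_T − 4a_T².
∂π/∂a_T = 163 − 3a_N − 8a_T = 0, so a_T = 20.375 − 0.375a_N.
The best-response slope da_T/da_N = −0.375 < 0: the reaction function is downward-sloping, so the choices are strategic substitutes.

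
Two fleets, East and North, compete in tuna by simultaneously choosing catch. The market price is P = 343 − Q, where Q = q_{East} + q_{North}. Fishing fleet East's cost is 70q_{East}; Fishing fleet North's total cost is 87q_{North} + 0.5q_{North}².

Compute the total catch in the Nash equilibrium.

160.4

Fishing fleet East's profit: π = q_{East}(343 − (q_{East} + q_{North})) − 70q_{East}.
∂π/∂q_{East} = 273 − 2q_{East} − q_{North} = 0, so q_{East} = 136.5 − 0.5q_{North}.
For North: ∂π/∂q_{North} = 256 − 3q_{North} − q_{East} = 0 ⇒ q_{North} = 256/3 − (1/3)q_{East}.
Substituting the second reaction function into the first: q_{East} = 136.5 − 0.5(256/3 − (1/3)q_{East}), which gives (5/6)q_{East} = 563/6 ⇒ q_{East} = 112.6.
Then q_{North} = 256/3 − (1/3)·112.6 = 47.8.
Total catch: 112.6 + 47.8 = 160.4.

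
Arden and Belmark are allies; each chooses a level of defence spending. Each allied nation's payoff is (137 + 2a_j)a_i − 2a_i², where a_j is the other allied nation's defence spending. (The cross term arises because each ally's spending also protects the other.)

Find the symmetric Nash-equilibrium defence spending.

Arden's payoff is (137 + 2a_B)a_A − 2a_A².
∂π/∂a_A = 137 + 2a_B − 4a_A = 0, so a_A = 34.25 + 0.5a_B.
By symmetry a_B = a_A; substituting into the reaction function, 0.5a_A = 34.25 and a_A = 68.5.

68.5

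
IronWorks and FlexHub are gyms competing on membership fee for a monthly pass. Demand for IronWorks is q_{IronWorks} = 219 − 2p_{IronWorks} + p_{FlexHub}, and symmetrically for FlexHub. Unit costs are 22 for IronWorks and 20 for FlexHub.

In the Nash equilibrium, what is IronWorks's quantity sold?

130.8

IronWorks's profit: π = (p_{IronWorks} − 22)(219 − 2p_{IronWorks} + p_{FlexHub}).
∂π/∂p_{IronWorks} = 263 − 4p_{IronWorks} + p_{FlexHub} = 0 ⇒ p_{IronWorks} = 65.75 + 0.25p_{FlexHub}.
Similarly p_{FlexHub} = 64.75 + 0.25p_{IronWorks}.
Plugging p_{FlexHub} into IronWorks's best response: p_{IronWorks} = 65.75 + 0.25(64.75 + 0.25p_{IronWorks}) ⇒ 0.9375p_{IronWorks} = 81.9375, so p_{IronWorks} = 87.4.
Then p_{FlexHub} = 64.75 + 0.25·87.4 = 86.6.
q_{IronWorks} = 219 − 2·87.4 + 86.6 = 130.8.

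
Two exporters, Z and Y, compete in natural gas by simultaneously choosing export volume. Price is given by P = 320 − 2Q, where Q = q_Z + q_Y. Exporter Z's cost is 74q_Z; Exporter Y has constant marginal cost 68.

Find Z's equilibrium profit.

Exporter Z's profit: π = q_Z(320 − 2(q_Z + q_Y)) − 74q_Z.
∂π/∂q_Z = 246 − 4q_Z − 2q_Y = 0, so q_Z = 61.5 − 0.5q_Y.
By the same steps for Y: q_Y = 63 − 0.5q_Z.
Substituting the second reaction function into the first: q_Z = 61.5 − 0.5(63 − 0.5q_Z), which gives 0.75q_Z = 30 ⇒ q_Z = 40.
Then q_Y = 63 − 0.5·40 = 43.
Price P = 320 − 2·83 = 154.
Z's profit: (154 − 74)·40 = 3200.

3200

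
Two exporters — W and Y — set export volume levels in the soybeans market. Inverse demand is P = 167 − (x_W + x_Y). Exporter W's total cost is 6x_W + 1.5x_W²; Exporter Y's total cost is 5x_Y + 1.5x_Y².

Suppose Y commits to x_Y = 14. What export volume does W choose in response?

Exporter W's profit: π = x_W(167 − (x_W + x_Y)) − 6x_W − 1.5x_W².
∂π/∂x_W = 161 − 5x_W − x_Y = 0, so x_W = 32.2 − 0.2x_Y.
At x_Y = 14: x_W = 32.2 − 0.2·14 = 29.4.

29.4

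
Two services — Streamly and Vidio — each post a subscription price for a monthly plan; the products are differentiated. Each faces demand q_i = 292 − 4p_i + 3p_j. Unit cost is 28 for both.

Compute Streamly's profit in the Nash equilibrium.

Streamly's profit: π = (p_{Streamly} − 28)(292 − 4p_{Streamly} + 3p_{Vidio}).
∂π/∂p_{Streamly} = 404 − 8p_{Streamly} + 3p_{Vidio} = 0 ⇒ p_{Streamly} = 50.5 + 0.375p_{Vidio}.
Setting p_{Streamly} = p_{Vidio} in the reaction function: p_{Streamly} = 50.5 + 0.375p_{Streamly}, so p_{Streamly} = 50.5 / 0.625 = 80.8.
q_{Streamly} = 292 − 4·80.8 + 3·80.8 = 211.2.
Profit = (80.8 − 28)·211.2 = 11151.36.

11151.36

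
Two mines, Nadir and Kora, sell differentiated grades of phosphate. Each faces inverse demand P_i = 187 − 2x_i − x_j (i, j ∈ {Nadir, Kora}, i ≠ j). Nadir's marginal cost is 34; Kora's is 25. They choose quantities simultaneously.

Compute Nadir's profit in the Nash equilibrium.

1800

Mine Nadir's profit: π = x_{Nadir}(187 − 2x_{Nadir} − x_{Kora}) − 34x_{Nadir}.
∂π/∂x_{Nadir} = 153 − 4x_{Nadir} − x_{Kora} = 0 ⇒ x_{Nadir} = 38.25 − 0.25x_{Kora}.
Similarly x_{Kora} = 40.5 − 0.25x_{Nadir}.
Plugging x_{Kora} into Nadir's best response: x_{Nadir} = 38.25 − 0.25(40.5 − 0.25x_{Nadir}) ⇒ 0.9375x_{Nadir} = 28.125, so x_{Nadir} = 30.
Then x_{Kora} = 40.5 − 0.25·30 = 33.
P_{Nadir} = 187 − 2·30 − 33 = 94.
Profit = (94 − 34)·30 = 1800.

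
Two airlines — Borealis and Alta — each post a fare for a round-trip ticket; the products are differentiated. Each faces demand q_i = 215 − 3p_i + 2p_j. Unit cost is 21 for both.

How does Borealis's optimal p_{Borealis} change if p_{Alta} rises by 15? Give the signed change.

Borealis's profit: π = (p_{Borealis} − 21)(215 − 3p_{Borealis} + 2p_{Alta}).
∂π/∂p_{Borealis} = 278 − 6p_{Borealis} + 2p_{Alta} = 0 ⇒ p_{Borealis} = 139/3 + (1/3)p_{Alta}.
The reaction-function slope is 1/3, so a 15-unit rise in p_{Alta} moves p_{Borealis} by 1/3 × 15 = 5. Borealis's best response rises — the actions are strategic complements.

5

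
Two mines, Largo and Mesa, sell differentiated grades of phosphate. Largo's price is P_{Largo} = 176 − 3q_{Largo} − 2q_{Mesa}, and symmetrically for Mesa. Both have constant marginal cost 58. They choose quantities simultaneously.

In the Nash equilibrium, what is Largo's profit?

Mine Largo's profit: π = q_{Largo}(176 − 3q_{Largo} − 2q_{Mesa}) − 58q_{Largo}.
∂π/∂q_{Largo} = 118 − 6q_{Largo} − 2q_{Mesa} = 0 ⇒ q_{Largo} = 59/3 − (1/3)q_{Mesa}.
By symmetry q_{Mesa} = q_{Largo}; substituting into the reaction function, (4/3)q_{Largo} = 59/3 and q_{Largo} = 14.75.
P_{Largo} = 176 − 3·14.75 − 2·14.75 = 102.25.
Profit = (102.25 − 58)·14.75 = 652.6875.

652.6875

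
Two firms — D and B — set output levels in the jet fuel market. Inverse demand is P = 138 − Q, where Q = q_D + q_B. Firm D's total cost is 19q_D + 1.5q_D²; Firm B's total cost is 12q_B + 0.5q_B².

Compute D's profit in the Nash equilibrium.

680.625

Firm D's profit: π = q_D(138 − (q_D + q_B)) − 19q_D − 1.5q_D².
∂π/∂q_D = 119 − 5q_D − q_B = 0, so q_D = 23.8 − 0.2q_B.
For B: ∂π/∂q_B = 126 − 3q_B − q_D = 0 ⇒ q_B = 42 − (1/3)q_D.
Substituting the second reaction function into the first: q_D = 23.8 − 0.2(42 − (1/3)q_D), which gives (14/15)q_D = 15.4 ⇒ q_D = 16.5.
Then q_B = 42 − (1/3)·16.5 = 36.5.
Price P = 138 − 53 = 85.
D's profit: (85 − 19)·16.5 − 1.5(16.5)² = 680.625.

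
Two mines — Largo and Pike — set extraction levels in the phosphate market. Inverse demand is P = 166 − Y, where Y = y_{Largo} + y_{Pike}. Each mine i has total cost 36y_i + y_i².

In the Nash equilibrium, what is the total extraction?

Mine Largo's profit: π = y_{Largo}(166 − (y_{Largo} + y_{Pike})) − 36y_{Largo} − y_{Largo}².
∂π/∂y_{Largo} = 130 − 4y_{Largo} − y_{Pike} = 0, so y_{Largo} = 32.5 − 0.25y_{Pike}.
By symmetry y_{Pike} = y_{Largo}; substituting into the reaction function, 1.25y_{Largo} = 32.5 and y_{Largo} = 26.
Total extraction: 26 + 26 = 52.

52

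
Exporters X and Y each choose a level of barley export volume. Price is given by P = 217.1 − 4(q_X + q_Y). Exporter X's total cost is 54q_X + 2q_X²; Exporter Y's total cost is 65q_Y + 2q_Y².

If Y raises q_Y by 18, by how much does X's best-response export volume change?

Exporter X's profit: π = q_X(217.1 − 4(q_X + q_Y)) − 54q_X − 2q_X².
∂π/∂q_X = 163.1 − 12q_X − 4q_Y = 0, so q_X = 1631/120 − (1/3)q_Y.
The reaction-function slope is −1/3, so an 18-unit rise in q_Y moves q_X by −1/3 × 18 = −6. X's best response falls — the actions are strategic substitutes.

-6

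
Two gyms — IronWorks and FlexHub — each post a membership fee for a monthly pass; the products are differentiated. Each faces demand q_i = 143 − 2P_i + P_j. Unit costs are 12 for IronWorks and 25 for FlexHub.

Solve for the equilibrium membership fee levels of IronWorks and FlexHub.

57.4, 62.6

IronWorks's profit: π = (P_{IronWorks} − 12)(143 − 2P_{IronWorks} + P_{FlexHub}).
∂π/∂P_{IronWorks} = 167 − 4P_{IronWorks} + P_{FlexHub} = 0 ⇒ P_{IronWorks} = 41.75 + 0.25P_{FlexHub}.
Similarly P_{FlexHub} = 48.25 + 0.25P_{IronWorks}.
Substituting the second reaction function into the first: P_{IronWorks} = 41.75 + 0.25(48.25 + 0.25P_{IronWorks}), which gives 0.9375P_{IronWorks} = 53.8125 ⇒ P_{IronWorks} = 57.4.
Then P_{FlexHub} = 48.25 + 0.25·57.4 = 62.6.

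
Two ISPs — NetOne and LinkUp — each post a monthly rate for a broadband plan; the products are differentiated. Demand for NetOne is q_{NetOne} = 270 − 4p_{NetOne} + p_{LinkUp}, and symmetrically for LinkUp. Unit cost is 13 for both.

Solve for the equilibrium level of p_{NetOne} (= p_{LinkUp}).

NetOne's profit: π = (p_{NetOne} − 13)(270 − 4p_{NetOne} + p_{LinkUp}).
∂π/∂p_{NetOne} = 322 − 8p_{NetOne} + p_{LinkUp} = 0 ⇒ p_{NetOne} = 40.25 + 0.125p_{LinkUp}.
The game is symmetric, so in equilibrium p_{LinkUp} = p_{NetOne}: the reaction function gives 0.875p_{NetOne} = 40.25, hence p_{NetOne} = 46.

46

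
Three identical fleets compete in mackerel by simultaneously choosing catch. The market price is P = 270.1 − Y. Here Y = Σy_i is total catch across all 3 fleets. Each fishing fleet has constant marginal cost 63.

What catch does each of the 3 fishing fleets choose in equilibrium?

A representative fishing fleet's profit is π_i = y_i(270.1 − Y) − 63y_i, with Y = y_i + Σ_{j≠i} y_j.
First-order condition: 207.1 − 2y_i − Σ_{j≠i} y_j = 0.
In a symmetric equilibrium every fishing fleet chooses the same y, so Σ_{j≠i} y_j = 2y. The condition becomes 207.1 − 4y = 0, giving y = 207.1/4 = 51.775.

51.775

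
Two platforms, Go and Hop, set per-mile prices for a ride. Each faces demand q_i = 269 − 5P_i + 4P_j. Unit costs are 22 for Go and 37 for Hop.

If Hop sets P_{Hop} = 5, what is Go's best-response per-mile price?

Go's profit: π = (P_{Go} − 22)(269 − 5P_{Go} + 4P_{Hop}).
∂π/∂P_{Go} = 379 − 10P_{Go} + 4P_{Hop} = 0 ⇒ P_{Go} = 37.9 + 0.4P_{Hop}.
At P_{Hop} = 5: P_{Go} = 37.9 + 0.4·5 = 39.9.

39.9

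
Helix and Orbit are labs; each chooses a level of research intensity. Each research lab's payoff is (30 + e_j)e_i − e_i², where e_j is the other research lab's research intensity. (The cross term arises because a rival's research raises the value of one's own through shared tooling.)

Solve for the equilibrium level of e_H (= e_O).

30

Helix's payoff is (30 + e_O)e_H − e_H².
∂π/∂e_H = 30 + e_O − 2e_H = 0, so e_H = 15 + 0.5e_O.
Setting e_H = e_O in the reaction function: e_H = 15 + 0.5e_H, so e_H = 15 / 0.5 = 30.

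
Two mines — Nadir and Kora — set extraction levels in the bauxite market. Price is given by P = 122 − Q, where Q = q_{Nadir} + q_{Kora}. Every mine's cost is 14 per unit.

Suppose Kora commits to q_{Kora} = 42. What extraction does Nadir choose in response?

Mine Nadir's profit: π = q_{Nadir}(122 − (q_{Nadir} + q_{Kora})) − 14q_{Nadir}.
∂π/∂q_{Nadir} = 108 − 2q_{Nadir} − q_{Kora} = 0, so q_{Nadir} = 54 − 0.5q_{Kora}.
At q_{Kora} = 42: q_{Nadir} = 54 − 0.5·42 = 33.

33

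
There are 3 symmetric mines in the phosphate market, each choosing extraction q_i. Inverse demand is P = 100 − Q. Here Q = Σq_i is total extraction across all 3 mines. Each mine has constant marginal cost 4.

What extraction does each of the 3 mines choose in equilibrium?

24

A representative mine's profit is π_i = q_i(100 − Q) − 4q_i, with Q = q_i + Σ_{j≠i} q_j.
First-order condition: 96 − 2q_i − Σ_{j≠i} q_j = 0.
With identical mines, set every q_j = q: then 96 − 2q − 2q = 0, i.e. q = 96/4 = 24.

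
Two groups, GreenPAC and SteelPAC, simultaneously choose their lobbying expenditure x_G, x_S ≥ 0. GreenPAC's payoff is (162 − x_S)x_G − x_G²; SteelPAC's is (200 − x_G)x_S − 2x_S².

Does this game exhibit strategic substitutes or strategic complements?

strategic substitutes

Expanding GreenPAC's payoff: 162x_G − x_Sx_G − x_G².
∂π/∂x_G = 162 − x_S − 2x_G = 0, so x_G = 81 − 0.5x_S.
The best-response slope dx_G/dx_S = −0.5 < 0: the reaction function is downward-sloping, so the choices are strategic substitutes.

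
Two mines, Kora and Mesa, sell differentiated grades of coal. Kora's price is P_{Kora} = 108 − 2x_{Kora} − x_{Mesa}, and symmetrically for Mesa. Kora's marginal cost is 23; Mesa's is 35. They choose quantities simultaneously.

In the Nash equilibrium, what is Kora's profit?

633.68

Mine Kora's profit: π = x_{Kora}(108 − 2x_{Kora} − x_{Mesa}) − 23x_{Kora}.
∂π/∂x_{Kora} = 85 − 4x_{Kora} − x_{Mesa} = 0 ⇒ x_{Kora} = 21.25 − 0.25x_{Mesa}.
Similarly x_{Mesa} = 18.25 − 0.25x_{Kora}.
Solving the two reaction functions simultaneously: (1 − (−0.25)(−0.25))x_{Kora} = 21.25 − 0.25·18.25, so 0.9375x_{Kora} = 16.6875 and x_{Kora} = 17.8.
Then x_{Mesa} = 18.25 − 0.25·17.8 = 13.8.
P_{Kora} = 108 − 2·17.8 − 13.8 = 58.6.
Profit = (58.6 − 23)·17.8 = 633.68.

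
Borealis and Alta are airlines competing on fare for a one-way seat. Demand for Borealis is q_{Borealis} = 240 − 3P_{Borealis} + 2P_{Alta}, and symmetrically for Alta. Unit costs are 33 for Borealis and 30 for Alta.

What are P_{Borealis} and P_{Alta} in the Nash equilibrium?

Borealis's profit: π = (P_{Borealis} − 33)(240 − 3P_{Borealis} + 2P_{Alta}).
∂π/∂P_{Borealis} = 339 − 6P_{Borealis} + 2P_{Alta} = 0 ⇒ P_{Borealis} = 56.5 + (1/3)P_{Alta}.
Similarly P_{Alta} = 55 + (1/3)P_{Borealis}.
Plugging P_{Alta} into Borealis's best response: P_{Borealis} = 56.5 + (1/3)(55 + (1/3)P_{Borealis}) ⇒ (8/9)P_{Borealis} = 449/6, so P_{Borealis} = 84.1875.
Then P_{Alta} = 55 + (1/3)·84.1875 = 83.0625.

84.1875, 83.0625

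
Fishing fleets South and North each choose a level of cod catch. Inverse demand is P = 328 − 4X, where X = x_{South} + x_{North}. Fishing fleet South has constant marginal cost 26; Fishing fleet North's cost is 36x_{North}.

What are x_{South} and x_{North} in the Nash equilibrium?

Fishing fleet South's profit: π = x_{South}(328 − 4(x_{South} + x_{North})) − 26x_{South}.
∂π/∂x_{South} = 302 − 8x_{South} − 4x_{North} = 0, so x_{South} = 37.75 − 0.5x_{North}.
By the same steps for North: x_{North} = 36.5 − 0.5x_{South}.
Plugging x_{North} into South's best response: x_{South} = 37.75 − 0.5(36.5 − 0.5x_{South}) ⇒ 0.75x_{South} = 19.5, so x_{South} = 26.
Then x_{North} = 36.5 − 0.5·26 = 23.5.

26, 23.5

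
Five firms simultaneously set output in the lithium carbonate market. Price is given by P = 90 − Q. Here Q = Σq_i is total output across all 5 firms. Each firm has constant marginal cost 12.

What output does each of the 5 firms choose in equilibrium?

A representative firm's profit is π_i = q_i(90 − Q) − 12q_i, with Q = q_i + Σ_{j≠i} q_j.
First-order condition: 78 − 2q_i − Σ_{j≠i} q_j = 0.
In a symmetric equilibrium every firm chooses the same q, so Σ_{j≠i} q_j = 4q. The condition becomes 78 − 6q = 0, giving q = 78/6 = 13.

13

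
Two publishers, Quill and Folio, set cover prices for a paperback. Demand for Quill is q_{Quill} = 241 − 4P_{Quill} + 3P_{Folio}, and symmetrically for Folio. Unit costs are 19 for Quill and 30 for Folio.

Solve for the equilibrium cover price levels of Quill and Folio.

65.8, 69.8

Quill's profit: π = (P_{Quill} − 19)(241 − 4P_{Quill} + 3P_{Folio}).
∂π/∂P_{Quill} = 317 − 8P_{Quill} + 3P_{Folio} = 0 ⇒ P_{Quill} = 39.625 + 0.375P_{Folio}.
Similarly P_{Folio} = 45.125 + 0.375P_{Quill}.
Solving the two reaction functions simultaneously: (1 − (0.375)(0.375))P_{Quill} = 39.625 + 0.375·45.125, so (55/64)P_{Quill} = 3619/64 and P_{Quill} = 65.8.
Then P_{Folio} = 45.125 + 0.375·65.8 = 69.8.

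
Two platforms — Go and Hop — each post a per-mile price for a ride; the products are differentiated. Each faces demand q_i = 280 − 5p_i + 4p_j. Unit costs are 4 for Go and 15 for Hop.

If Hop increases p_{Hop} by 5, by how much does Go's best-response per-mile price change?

2

Go's profit: π = (p_{Go} − 4)(280 − 5p_{Go} + 4p_{Hop}).
∂π/∂p_{Go} = 300 − 10p_{Go} + 4p_{Hop} = 0 ⇒ p_{Go} = 30 + 0.4p_{Hop}.
The reaction-function slope is 0.4, so a 5-unit rise in p_{Hop} moves p_{Go} by 0.4 × 5 = 2. Go's best response rises — the actions are strategic complements.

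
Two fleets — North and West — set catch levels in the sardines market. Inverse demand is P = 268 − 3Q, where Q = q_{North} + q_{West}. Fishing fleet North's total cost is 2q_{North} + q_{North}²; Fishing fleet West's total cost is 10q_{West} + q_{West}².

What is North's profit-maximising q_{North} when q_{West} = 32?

Fishing fleet North's profit: π = q_{North}(268 − 3(q_{North} + q_{West})) − 2q_{North} − q_{North}².
∂π/∂q_{North} = 266 − 8q_{North} − 3q_{West} = 0, so q_{North} = 33.25 − 0.375q_{West}.
At q_{West} = 32: q_{North} = 33.25 − 0.375·32 = 21.25.

21.25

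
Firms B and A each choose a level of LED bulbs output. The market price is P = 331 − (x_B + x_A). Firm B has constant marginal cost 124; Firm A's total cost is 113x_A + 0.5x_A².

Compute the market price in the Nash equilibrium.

Firm B's profit: π = x_B(331 − (x_B + x_A)) − 124x_B.
∂π/∂x_B = 207 − 2x_B − x_A = 0, so x_B = 103.5 − 0.5x_A.
For A: ∂π/∂x_A = 218 − 3x_A − x_B = 0 ⇒ x_A = 218/3 − (1/3)x_B.
Substituting the second reaction function into the first: x_B = 103.5 − 0.5(218/3 − (1/3)x_B), which gives (5/6)x_B = 403/6 ⇒ x_B = 80.6.
Then x_A = 218/3 − (1/3)·80.6 = 45.8.
Equilibrium price: P = 331 − 126.4 = 204.6.

204.6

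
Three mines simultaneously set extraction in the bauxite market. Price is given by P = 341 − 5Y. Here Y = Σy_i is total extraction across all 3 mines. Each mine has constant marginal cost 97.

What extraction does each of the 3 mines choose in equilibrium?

12.2

A representative mine's profit is π_i = y_i(341 − 5Y) − 97y_i, with Y = y_i + Σ_{j≠i} y_j.
First-order condition: 244 − 10y_i − 5Σ_{j≠i} y_j = 0.
Imposing symmetry (y_j = y for all j) turns Σ_{j≠i} y_j into 2y, so 244 = 20y and y = 12.2.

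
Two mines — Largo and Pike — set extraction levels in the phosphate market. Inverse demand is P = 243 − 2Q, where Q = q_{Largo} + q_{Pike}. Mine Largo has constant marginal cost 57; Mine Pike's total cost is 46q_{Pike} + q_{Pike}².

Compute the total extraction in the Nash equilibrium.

56.9

Mine Largo's profit: π = q_{Largo}(243 − 2(q_{Largo} + q_{Pike})) − 57q_{Largo}.
∂π/∂q_{Largo} = 186 − 4q_{Largo} − 2q_{Pike} = 0, so q_{Largo} = 46.5 − 0.5q_{Pike}.
For Pike: ∂π/∂q_{Pike} = 197 − 6q_{Pike} − 2q_{Largo} = 0 ⇒ q_{Pike} = 197/6 − (1/3)q_{Largo}.
Solving the two reaction functions simultaneously: (1 − (−0.5)(−1/3))q_{Largo} = 46.5 − 0.5·(197/6), so (5/6)q_{Largo} = 361/12 and q_{Largo} = 36.1.
Then q_{Pike} = 197/6 − (1/3)·36.1 = 20.8.
Total extraction: 36.1 + 20.8 = 56.9.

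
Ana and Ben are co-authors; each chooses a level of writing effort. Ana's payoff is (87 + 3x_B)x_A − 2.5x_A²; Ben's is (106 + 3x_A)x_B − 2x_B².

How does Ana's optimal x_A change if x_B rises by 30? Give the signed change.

18

Expanding Ana's payoff: 87x_A + 3x_Bx_A − 2.5x_A².
∂π/∂x_A = 87 + 3x_B − 5x_A = 0, so x_A = 17.4 + 0.6x_B.
The reaction-function slope is 0.6, so a 30-unit rise in x_B moves x_A by 0.6 × 30 = 18. Ana's best response rises — the actions are strategic complements.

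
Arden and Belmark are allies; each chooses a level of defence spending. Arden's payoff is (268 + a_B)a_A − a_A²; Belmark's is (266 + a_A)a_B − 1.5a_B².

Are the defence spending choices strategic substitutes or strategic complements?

Expanding Arden's payoff: 268a_A + a_Ba_A − a_A².
∂π/∂a_A = 268 + a_B − 2a_A = 0, so a_A = 134 + 0.5a_B.
The best-response slope da_A/da_B = 0.5 > 0: the reaction function is upward-sloping, so the choices are strategic complements.

strategic complements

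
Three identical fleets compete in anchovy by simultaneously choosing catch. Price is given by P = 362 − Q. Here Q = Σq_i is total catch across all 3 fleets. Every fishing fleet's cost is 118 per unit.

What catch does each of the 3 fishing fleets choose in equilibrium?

61

A representative fishing fleet's profit is π_i = q_i(362 − Q) − 118q_i, with Q = q_i + Σ_{j≠i} q_j.
First-order condition: 244 − 2q_i − Σ_{j≠i} q_j = 0.
Imposing symmetry (q_j = q for all j) turns Σ_{j≠i} q_j into 2q, so 244 = 4q and q = 61.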